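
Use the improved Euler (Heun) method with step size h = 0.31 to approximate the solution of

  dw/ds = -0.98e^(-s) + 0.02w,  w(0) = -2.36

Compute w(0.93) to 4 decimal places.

-3.0090

Heun: k1 = f(s_n, w_n); k2 = f(s_n + h, w_n + h·k1); w_{n+1} = w_n + (h/2)·(k1 + k2).
s=0.000000, w=-2.360000:
  k1 = f(0.000000, -2.360000) = -1.027200
  k2 = f(0.310000, -2.678432) = -0.772347
  w ← -2.360000 + (0.31/2)·(-1.027200 + (-0.772347)) = -2.638930
s=0.310000, w=-2.638930:
  k1 = f(0.310000, -2.638930) = -0.771557
  k2 = f(0.620000, -2.878112) = -0.584748
  w ← -2.638930 + (0.31/2)·(-0.771557 + (-0.584748)) = -2.849157
s=0.620000, w=-2.849157:
  k1 = f(0.620000, -2.849157) = -0.584169
  k2 = f(0.930000, -3.030249) = -0.447268
  w ← -2.849157 + (0.31/2)·(-0.584169 + (-0.447268)) = -3.009030
w(0.93) ≈ -3.0090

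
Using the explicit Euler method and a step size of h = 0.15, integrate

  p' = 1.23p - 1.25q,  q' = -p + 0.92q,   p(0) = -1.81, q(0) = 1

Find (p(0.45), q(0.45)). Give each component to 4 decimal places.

-3.9505, 2.6772

Euler on (p,q): p_{n+1} = p_n + h·p', q_{n+1} = q_n + h·q'.
0.000000: (-1.810000, 1.000000); f=(-3.476300, 2.730000) → (-2.331445, 1.409500)
0.150000: (-2.331445, 1.409500); f=(-4.629552, 3.628185) → (-3.025878, 1.953728)
0.300000: (-3.025878, 1.953728); f=(-6.163989, 4.823307) → (-3.950476, 2.677224)
(p(0.45), q(0.45)) ≈ (-3.9505, 2.6772)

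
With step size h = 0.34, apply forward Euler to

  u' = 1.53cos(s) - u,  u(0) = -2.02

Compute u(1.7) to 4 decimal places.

0.4515

Euler: u_{n+1} = u_n + h·f(s_n, u_n).
s=0.000000, u=-2.020000: f=3.550000 → u ← -2.020000 + 0.34·3.550000 = -0.813000
s=0.340000, u=-0.813000: f=2.255415 → u ← -0.813000 + 0.34·2.255415 = -0.046159
s=0.680000, u=-0.046159: f=1.235845 → u ← -0.046159 + 0.34·1.235845 = 0.374028
s=1.020000, u=0.374028: f=0.426722 → u ← 0.374028 + 0.34·0.426722 = 0.519114
s=1.360000, u=0.519114: f=-0.198979 → u ← 0.519114 + 0.34·(-0.198979) = 0.451461
u(1.7) ≈ 0.4515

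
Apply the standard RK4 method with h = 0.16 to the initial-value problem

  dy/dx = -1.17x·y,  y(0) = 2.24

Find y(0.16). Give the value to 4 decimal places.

2.2067

RK4: k1 = f(x_n, y_n); k2 = f(x_n + h/2, y_n + (h/2)·k1); k3 = f(x_n + h/2, y_n + (h/2)·k2); k4 = f(x_n + h, y_n + h·k3); y_{n+1} = y_n + (h/6)·(k1 + 2k2 + 2k3 + k4).
x=0.000000, y=2.240000:
  k1 = f(0.000000, 2.240000) = 0.000000
  k2 = f(0.080000, 2.240000) = -0.209664
  k3 = f(0.080000, 2.223227) = -0.208094
  k4 = f(0.160000, 2.206705) = -0.413095
  y ← 2.240000 + (0.16/6)·(k1 + 2k2 + 2k3 + k4) = 2.206704
y(0.16) ≈ 2.2067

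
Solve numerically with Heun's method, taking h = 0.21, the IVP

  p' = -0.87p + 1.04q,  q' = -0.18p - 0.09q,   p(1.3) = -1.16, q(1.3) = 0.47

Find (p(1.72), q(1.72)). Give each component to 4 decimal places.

-0.6243, 0.5169

Heun on (p,q): k1 = f(x_n, state_n); k2 = f(x_n + h, state_n + h·k1); state_{n+1} = state_n + (h/2)·(k1 + k2).
1.300000: (-1.160000, 0.470000)
  k1 = (1.498000, 0.166500)
  predictor → (-0.845420, 0.504965)
  k2 = (1.260679, 0.106729)
  → (-0.870339, 0.498689)
1.510000: (-0.870339, 0.498689)
  k1 = (1.275831, 0.111779)
  predictor → (-0.602414, 0.522163)
  k2 = (1.067149, 0.061440)
  → (-0.624326, 0.516877)
(p(1.72), q(1.72)) ≈ (-0.6243, 0.5169)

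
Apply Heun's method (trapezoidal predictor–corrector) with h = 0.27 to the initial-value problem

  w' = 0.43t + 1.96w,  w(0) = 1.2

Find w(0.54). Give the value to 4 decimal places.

Heun: k1 = f(t_n, w_n); k2 = f(t_n + h, w_n + h·k1); w_{n+1} = w_n + (h/2)·(k1 + k2).
t=0.000000, w=1.200000:
  k1 = f(0.000000, 1.200000) = 2.352000
  k2 = f(0.270000, 1.835040) = 3.712778
  w ← 1.200000 + (0.27/2)·(2.352000 + 3.712778) = 2.018745
t=0.270000, w=2.018745:
  k1 = f(0.270000, 2.018745) = 4.072840
  k2 = f(0.540000, 3.118412) = 6.344287
  w ← 2.018745 + (0.27/2)·(4.072840 + 6.344287) = 3.425057
w(0.54) ≈ 3.4251

3.4251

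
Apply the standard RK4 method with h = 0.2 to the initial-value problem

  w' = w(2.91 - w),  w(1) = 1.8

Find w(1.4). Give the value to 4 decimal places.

RK4: k1 = f(x_n, w_n); k2 = f(x_n + h/2, w_n + (h/2)·k1); k3 = f(x_n + h/2, w_n + (h/2)·k2); k4 = f(x_n + h, w_n + h·k3); w_{n+1} = w_n + (h/6)·(k1 + 2k2 + 2k3 + k4).
x=1.000000, w=1.800000:
  k1 = f(1.000000, 1.800000) = 1.998000
  k2 = f(1.100000, 1.999800) = 1.820218
  k3 = f(1.100000, 1.982022) = 1.839273
  k4 = f(1.200000, 2.167855) = 1.608863
  w ← 1.800000 + (0.2/6)·(k1 + 2k2 + 2k3 + k4) = 2.164195
x=1.200000, w=2.164195:
  k1 = f(1.200000, 2.164195) = 1.614068
  k2 = f(1.300000, 2.325602) = 1.359078
  k3 = f(1.300000, 2.300103) = 1.402827
  k4 = f(1.400000, 2.444760) = 1.137400
  w ← 2.164195 + (0.2/6)·(k1 + 2k2 + 2k3 + k4) = 2.440037
w(1.4) ≈ 2.4400

2.4400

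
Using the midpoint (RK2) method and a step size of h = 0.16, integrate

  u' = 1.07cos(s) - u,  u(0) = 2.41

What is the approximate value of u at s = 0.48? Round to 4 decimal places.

1.8838

Midpoint: k1 = f(s_n, u_n); k2 = f(s_n + h/2, u_n + (h/2)·k1); u_{n+1} = u_n + h·k2.
s=0.000000, u=2.410000:
  k1 = f(0.000000, 2.410000) = -1.340000
  k2 = f(0.080000, 2.302800) = -1.236222
  u ← 2.410000 + 0.16·(-1.236222) = 2.212204
s=0.160000, u=2.212204:
  k1 = f(0.160000, 2.212204) = -1.155871
  k2 = f(0.240000, 2.119735) = -1.080403
  u ← 2.212204 + 0.16·(-1.080403) = 2.039340
s=0.320000, u=2.039340:
  k1 = f(0.320000, 2.039340) = -1.023658
  k2 = f(0.400000, 1.957447) = -0.971912
  u ← 2.039340 + 0.16·(-0.971912) = 1.883834
u(0.48) ≈ 1.8838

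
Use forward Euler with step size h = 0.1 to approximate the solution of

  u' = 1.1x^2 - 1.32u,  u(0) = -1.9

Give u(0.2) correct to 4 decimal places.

Euler: u_{n+1} = u_n + h·f(x_n, u_n).
x=0.000000, u=-1.900000: f=2.508000 → u ← -1.900000 + 0.1·2.508000 = -1.649200
x=0.100000, u=-1.649200: f=2.187944 → u ← -1.649200 + 0.1·2.187944 = -1.430406
u(0.2) ≈ -1.4304

-1.4304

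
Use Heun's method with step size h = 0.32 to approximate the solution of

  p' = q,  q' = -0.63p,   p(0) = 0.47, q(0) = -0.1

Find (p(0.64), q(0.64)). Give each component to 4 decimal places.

0.3479, -0.2706

Heun on (p,q): k1 = f(s_n, state_n); k2 = f(s_n + h, state_n + h·k1); state_{n+1} = state_n + (h/2)·(k1 + k2).
0.000000: (0.470000, -0.100000)
  k1 = (-0.100000, -0.296100)
  predictor → (0.438000, -0.194752)
  k2 = (-0.194752, -0.275940)
  → (0.422840, -0.191526)
0.320000: (0.422840, -0.191526)
  k1 = (-0.191526, -0.266389)
  predictor → (0.361551, -0.276771)
  k2 = (-0.276771, -0.227777)
  → (0.347912, -0.270593)
(p(0.64), q(0.64)) ≈ (0.3479, -0.2706)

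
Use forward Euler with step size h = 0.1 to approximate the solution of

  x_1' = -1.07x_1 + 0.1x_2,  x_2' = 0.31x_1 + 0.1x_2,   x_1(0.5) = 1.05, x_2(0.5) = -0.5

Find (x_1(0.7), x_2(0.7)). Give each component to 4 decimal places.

Euler on (x_1,x_2): x_1_{n+1} = x_1_n + h·x_1', x_2_{n+1} = x_2_n + h·x_2'.
0.500000: (1.050000, -0.500000); f=(-1.173500, 0.275500) → (0.932650, -0.472450)
0.600000: (0.932650, -0.472450); f=(-1.045181, 0.241876) → (0.828132, -0.448262)
(x_1(0.7), x_2(0.7)) ≈ (0.8281, -0.4483)

0.8281, -0.4483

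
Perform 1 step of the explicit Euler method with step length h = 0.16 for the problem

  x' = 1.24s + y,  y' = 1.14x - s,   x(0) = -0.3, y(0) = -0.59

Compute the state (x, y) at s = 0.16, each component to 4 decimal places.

Euler on (x,y): x_{n+1} = x_n + h·x', y_{n+1} = y_n + h·y'.
0.000000: (-0.300000, -0.590000); f=(-0.590000, -0.342000) → (-0.394400, -0.644720)
(x(0.16), y(0.16)) ≈ (-0.3944, -0.6447)

-0.3944, -0.6447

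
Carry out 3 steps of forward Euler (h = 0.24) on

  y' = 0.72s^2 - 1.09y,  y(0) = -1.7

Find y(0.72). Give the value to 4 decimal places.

Euler: y_{n+1} = y_n + h·f(s_n, y_n).
s=0.000000, y=-1.700000: f=1.853000 → y ← -1.700000 + 0.24·1.853000 = -1.255280
s=0.240000, y=-1.255280: f=1.409727 → y ← -1.255280 + 0.24·1.409727 = -0.916945
s=0.480000, y=-0.916945: f=1.165359 → y ← -0.916945 + 0.24·1.165359 = -0.637259
y(0.72) ≈ -0.6373

-0.6373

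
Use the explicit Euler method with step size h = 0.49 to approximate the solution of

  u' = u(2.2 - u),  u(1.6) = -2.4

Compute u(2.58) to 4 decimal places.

-46.1134

Euler: u_{n+1} = u_n + h·f(x_n, u_n).
x=1.600000, u=-2.400000: f=-11.040000 → u ← -2.400000 + 0.49·(-11.040000) = -7.809600
x=2.090000, u=-7.809600: f=-78.170972 → u ← -7.809600 + 0.49·(-78.170972) = -46.113376
u(2.58) ≈ -46.1134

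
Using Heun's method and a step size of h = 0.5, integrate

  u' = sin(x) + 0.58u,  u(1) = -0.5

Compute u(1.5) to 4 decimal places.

Heun: k1 = f(x_n, u_n); k2 = f(x_n + h, u_n + h·k1); u_{n+1} = u_n + (h/2)·(k1 + k2).
x=1.000000, u=-0.500000:
  k1 = f(1.000000, -0.500000) = 0.551471
  k2 = f(1.500000, -0.224265) = 0.867422
  u ← -0.500000 + (0.5/2)·(0.551471 + 0.867422) = -0.145277
u(1.5) ≈ -0.1453

-0.1453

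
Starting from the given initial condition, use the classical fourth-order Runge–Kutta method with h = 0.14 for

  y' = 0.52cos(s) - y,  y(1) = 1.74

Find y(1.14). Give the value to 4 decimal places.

RK4: k1 = f(s_n, y_n); k2 = f(s_n + h/2, y_n + (h/2)·k1); k3 = f(s_n + h/2, y_n + (h/2)·k2); k4 = f(s_n + h, y_n + h·k3); y_{n+1} = y_n + (h/6)·(k1 + 2k2 + 2k3 + k4).
s=1.000000, y=1.740000:
  k1 = f(1.000000, 1.740000) = -1.459043
  k2 = f(1.070000, 1.637867) = -1.388202
  k3 = f(1.070000, 1.642826) = -1.393161
  k4 = f(1.140000, 1.544957) = -1.327808
  y ← 1.740000 + (0.14/6)·(k1 + 2k2 + 2k3 + k4) = 1.545177
y(1.14) ≈ 1.5452

1.5452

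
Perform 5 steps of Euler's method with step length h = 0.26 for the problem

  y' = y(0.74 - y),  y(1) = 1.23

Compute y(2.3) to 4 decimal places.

Euler: y_{n+1} = y_n + h·f(s_n, y_n).
s=1.000000, y=1.230000: f=-0.602700 → y ← 1.230000 + 0.26·(-0.602700) = 1.073298
s=1.260000, y=1.073298: f=-0.357728 → y ← 1.073298 + 0.26·(-0.357728) = 0.980289
s=1.520000, y=0.980289: f=-0.235552 → y ← 0.980289 + 0.26·(-0.235552) = 0.919045
s=1.780000, y=0.919045: f=-0.164551 → y ← 0.919045 + 0.26·(-0.164551) = 0.876262
s=2.040000, y=0.876262: f=-0.119401 → y ← 0.876262 + 0.26·(-0.119401) = 0.845218
y(2.3) ≈ 0.8452

0.8452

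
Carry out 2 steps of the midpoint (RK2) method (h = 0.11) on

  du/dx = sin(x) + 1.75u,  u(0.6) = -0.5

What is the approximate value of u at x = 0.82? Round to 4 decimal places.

Midpoint: k1 = f(x_n, u_n); k2 = f(x_n + h/2, u_n + (h/2)·k1); u_{n+1} = u_n + h·k2.
x=0.600000, u=-0.500000:
  k1 = f(0.600000, -0.500000) = -0.310358
  k2 = f(0.655000, -0.517070) = -0.295713
  u ← -0.500000 + 0.11·(-0.295713) = -0.532528
x=0.710000, u=-0.532528:
  k1 = f(0.710000, -0.532528) = -0.280091
  k2 = f(0.765000, -0.547933) = -0.266346
  u ← -0.532528 + 0.11·(-0.266346) = -0.561827
u(0.82) ≈ -0.5618

-0.5618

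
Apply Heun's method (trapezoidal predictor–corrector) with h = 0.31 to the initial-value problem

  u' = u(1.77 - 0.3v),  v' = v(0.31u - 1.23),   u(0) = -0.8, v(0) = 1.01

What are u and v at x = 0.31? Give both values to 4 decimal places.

Heun on (u,v): k1 = f(x_n, state_n); k2 = f(x_n + h, state_n + h·k1); state_{n+1} = state_n + (h/2)·(k1 + k2).
0.000000: (-0.800000, 1.010000)
  k1 = (-1.173600, -1.492780)
  predictor → (-1.163816, 0.547238)
  k2 = (-1.868889, -0.870537)
  → (-1.271586, 0.643686)
(u(0.31), v(0.31)) ≈ (-1.2716, 0.6437)

-1.2716, 0.6437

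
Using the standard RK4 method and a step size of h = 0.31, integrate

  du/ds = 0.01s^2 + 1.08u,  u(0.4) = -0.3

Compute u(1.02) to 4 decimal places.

RK4: k1 = f(s_n, u_n); k2 = f(s_n + h/2, u_n + (h/2)·k1); k3 = f(s_n + h/2, u_n + (h/2)·k2); k4 = f(s_n + h, u_n + h·k3); u_{n+1} = u_n + (h/6)·(k1 + 2k2 + 2k3 + k4).
s=0.400000, u=-0.300000:
  k1 = f(0.400000, -0.300000) = -0.322400
  k2 = f(0.555000, -0.349972) = -0.374890
  k3 = f(0.555000, -0.358108) = -0.383676
  k4 = f(0.710000, -0.418940) = -0.447414
  u ← -0.300000 + (0.31/6)·(k1 + 2k2 + 2k3 + k4) = -0.418159
s=0.710000, u=-0.418159:
  k1 = f(0.710000, -0.418159) = -0.446571
  k2 = f(0.865000, -0.487377) = -0.518885
  k3 = f(0.865000, -0.498586) = -0.530991
  k4 = f(1.020000, -0.582766) = -0.618983
  u ← -0.418159 + (0.31/6)·(k1 + 2k2 + 2k3 + k4) = -0.581700
u(1.02) ≈ -0.5817

-0.5817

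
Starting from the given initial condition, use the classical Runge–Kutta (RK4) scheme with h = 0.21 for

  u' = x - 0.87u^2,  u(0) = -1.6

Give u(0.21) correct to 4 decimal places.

RK4: k1 = f(x_n, u_n); k2 = f(x_n + h/2, u_n + (h/2)·k1); k3 = f(x_n + h/2, u_n + (h/2)·k2); k4 = f(x_n + h, u_n + h·k3); u_{n+1} = u_n + (h/6)·(k1 + 2k2 + 2k3 + k4).
x=0.000000, u=-1.600000:
  k1 = f(0.000000, -1.600000) = -2.227200
  k2 = f(0.105000, -1.833856) = -2.820834
  k3 = f(0.105000, -1.896188) = -3.023109
  k4 = f(0.210000, -2.234853) = -4.135274
  u ← -1.600000 + (0.21/6)·(k1 + 2k2 + 2k3 + k4) = -2.231763
u(0.21) ≈ -2.2318

-2.2318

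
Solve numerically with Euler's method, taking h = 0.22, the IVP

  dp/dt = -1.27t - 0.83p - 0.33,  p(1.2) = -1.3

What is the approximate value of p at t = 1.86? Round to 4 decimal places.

Euler: p_{n+1} = p_n + h·f(t_n, p_n).
t=1.200000, p=-1.300000: f=-0.775000 → p ← -1.300000 + 0.22·(-0.775000) = -1.470500
t=1.420000, p=-1.470500: f=-0.912885 → p ← -1.470500 + 0.22·(-0.912885) = -1.671335
t=1.640000, p=-1.671335: f=-1.025592 → p ← -1.671335 + 0.22·(-1.025592) = -1.896965
p(1.86) ≈ -1.8970

-1.8970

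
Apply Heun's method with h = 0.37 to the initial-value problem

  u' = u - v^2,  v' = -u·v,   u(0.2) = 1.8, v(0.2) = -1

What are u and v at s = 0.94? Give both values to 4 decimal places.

Heun on (u,v): k1 = f(s_n, state_n); k2 = f(s_n + h, state_n + h·k1); state_{n+1} = state_n + (h/2)·(k1 + k2).
0.200000: (1.800000, -1.000000)
  k1 = (0.800000, 1.800000)
  predictor → (2.096000, -0.334000)
  k2 = (1.984444, 0.700064)
  → (2.315122, -0.537488)
0.570000: (2.315122, -0.537488)
  k1 = (2.026229, 1.244351)
  predictor → (3.064827, -0.077078)
  k2 = (3.058886, 0.236232)
  → (3.255868, -0.263580)
(u(0.94), v(0.94)) ≈ (3.2559, -0.2636)

3.2559, -0.2636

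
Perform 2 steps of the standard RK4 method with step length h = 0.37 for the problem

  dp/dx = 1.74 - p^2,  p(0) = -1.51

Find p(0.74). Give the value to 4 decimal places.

RK4: k1 = f(x_n, p_n); k2 = f(x_n + h/2, p_n + (h/2)·k1); k3 = f(x_n + h/2, p_n + (h/2)·k2); k4 = f(x_n + h, p_n + h·k3); p_{n+1} = p_n + (h/6)·(k1 + 2k2 + 2k3 + k4).
x=0.000000, p=-1.510000:
  k1 = f(0.000000, -1.510000) = -0.540100
  k2 = f(0.185000, -1.609919) = -0.851838
  k3 = f(0.185000, -1.667590) = -1.040856
  k4 = f(0.370000, -1.895117) = -1.851468
  p ← -1.510000 + (0.37/6)·(k1 + 2k2 + 2k3 + k4) = -1.890912
x=0.370000, p=-1.890912:
  k1 = f(0.370000, -1.890912) = -1.835549
  k2 = f(0.555000, -2.230489) = -3.235080
  k3 = f(0.555000, -2.489402) = -4.457123
  k4 = f(0.740000, -3.540048) = -10.791938
  p ← -1.890912 + (0.37/6)·(k1 + 2k2 + 2k3 + k4) = -3.618312
p(0.74) ≈ -3.6183

-3.6183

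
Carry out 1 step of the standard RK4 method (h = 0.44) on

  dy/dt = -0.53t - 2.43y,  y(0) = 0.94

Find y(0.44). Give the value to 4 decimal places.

0.2940

RK4: k1 = f(t_n, y_n); k2 = f(t_n + h/2, y_n + (h/2)·k1); k3 = f(t_n + h/2, y_n + (h/2)·k2); k4 = f(t_n + h, y_n + h·k3); y_{n+1} = y_n + (h/6)·(k1 + 2k2 + 2k3 + k4).
t=0.000000, y=0.940000:
  k1 = f(0.000000, 0.940000) = -2.284200
  k2 = f(0.220000, 0.437476) = -1.179667
  k3 = f(0.220000, 0.680473) = -1.770150
  k4 = f(0.440000, 0.161134) = -0.624755
  y ← 0.940000 + (0.44/6)·(k1 + 2k2 + 2k3 + k4) = 0.294037
y(0.44) ≈ 0.2940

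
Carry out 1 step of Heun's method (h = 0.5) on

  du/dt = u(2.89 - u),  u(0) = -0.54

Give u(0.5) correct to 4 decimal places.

-2.5997

Heun: k1 = f(t_n, u_n); k2 = f(t_n + h, u_n + h·k1); u_{n+1} = u_n + (h/2)·(k1 + k2).
t=0.000000, u=-0.540000:
  k1 = f(0.000000, -0.540000) = -1.852200
  k2 = f(0.500000, -1.466100) = -6.386478
  u ← -0.540000 + (0.5/2)·(-1.852200 + (-6.386478)) = -2.599670
u(0.5) ≈ -2.5997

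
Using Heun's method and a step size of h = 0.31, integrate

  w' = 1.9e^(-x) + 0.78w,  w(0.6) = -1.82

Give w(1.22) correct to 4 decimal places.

-2.3003

Heun: k1 = f(x_n, w_n); k2 = f(x_n + h, w_n + h·k1); w_{n+1} = w_n + (h/2)·(k1 + k2).
x=0.600000, w=-1.820000:
  k1 = f(0.600000, -1.820000) = -0.376858
  k2 = f(0.910000, -1.936826) = -0.745928
  w ← -1.820000 + (0.31/2)·(-0.376858 + (-0.745928)) = -1.994032
x=0.910000, w=-1.994032:
  k1 = f(0.910000, -1.994032) = -0.790549
  k2 = f(1.220000, -2.239102) = -1.185562
  w ← -1.994032 + (0.31/2)·(-0.790549 + (-1.185562)) = -2.300329
w(1.22) ≈ -2.3003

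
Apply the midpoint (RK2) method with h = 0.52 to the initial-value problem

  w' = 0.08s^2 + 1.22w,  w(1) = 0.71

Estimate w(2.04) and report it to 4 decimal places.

Midpoint: k1 = f(s_n, w_n); k2 = f(s_n + h/2, w_n + (h/2)·k1); w_{n+1} = w_n + h·k2.
s=1.000000, w=0.710000:
  k1 = f(1.000000, 0.710000) = 0.946200
  k2 = f(1.260000, 0.956012) = 1.293343
  w ← 0.710000 + 0.52·1.293343 = 1.382538
s=1.520000, w=1.382538:
  k1 = f(1.520000, 1.382538) = 1.871529
  k2 = f(1.780000, 1.869136) = 2.533817
  w ← 1.382538 + 0.52·2.533817 = 2.700123
w(2.04) ≈ 2.7001

2.7001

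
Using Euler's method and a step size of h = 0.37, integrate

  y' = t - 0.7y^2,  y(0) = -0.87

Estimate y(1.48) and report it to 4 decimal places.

-1.3899

Euler: y_{n+1} = y_n + h·f(t_n, y_n).
t=0.000000, y=-0.870000: f=-0.529830 → y ← -0.870000 + 0.37·(-0.529830) = -1.066037
t=0.370000, y=-1.066037: f=-0.425505 → y ← -1.066037 + 0.37·(-0.425505) = -1.223474
t=0.740000, y=-1.223474: f=-0.307822 → y ← -1.223474 + 0.37·(-0.307822) = -1.337368
t=1.110000, y=-1.337368: f=-0.141987 → y ← -1.337368 + 0.37·(-0.141987) = -1.389903
y(1.48) ≈ -1.3899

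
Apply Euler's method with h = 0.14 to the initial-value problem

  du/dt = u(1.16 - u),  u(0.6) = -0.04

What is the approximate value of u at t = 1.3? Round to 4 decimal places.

-0.0878

Euler: u_{n+1} = u_n + h·f(t_n, u_n).
t=0.600000, u=-0.040000: f=-0.048000 → u ← -0.040000 + 0.14·(-0.048000) = -0.046720
t=0.740000, u=-0.046720: f=-0.056378 → u ← -0.046720 + 0.14·(-0.056378) = -0.054613
t=0.880000, u=-0.054613: f=-0.066334 → u ← -0.054613 + 0.14·(-0.066334) = -0.063900
t=1.020000, u=-0.063900: f=-0.078207 → u ← -0.063900 + 0.14·(-0.078207) = -0.074849
t=1.160000, u=-0.074849: f=-0.092427 → u ← -0.074849 + 0.14·(-0.092427) = -0.087788
u(1.3) ≈ -0.0878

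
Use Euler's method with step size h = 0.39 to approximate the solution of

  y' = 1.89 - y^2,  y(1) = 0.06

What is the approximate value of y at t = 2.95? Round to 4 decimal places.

Euler: y_{n+1} = y_n + h·f(t_n, y_n).
t=1.000000, y=0.060000: f=1.886400 → y ← 0.060000 + 0.39·1.886400 = 0.795696
t=1.390000, y=0.795696: f=1.256868 → y ← 0.795696 + 0.39·1.256868 = 1.285874
t=1.780000, y=1.285874: f=0.236527 → y ← 1.285874 + 0.39·0.236527 = 1.378120
t=2.170000, y=1.378120: f=-0.009215 → y ← 1.378120 + 0.39·(-0.009215) = 1.374526
t=2.560000, y=1.374526: f=0.000678 → y ← 1.374526 + 0.39·0.000678 = 1.374791
y(2.95) ≈ 1.3748

1.3748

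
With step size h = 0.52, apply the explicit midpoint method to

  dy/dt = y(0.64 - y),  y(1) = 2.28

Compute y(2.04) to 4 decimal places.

1.4168

Midpoint: k1 = f(t_n, y_n); k2 = f(t_n + h/2, y_n + (h/2)·k1); y_{n+1} = y_n + h·k2.
t=1.000000, y=2.280000:
  k1 = f(1.000000, 2.280000) = -3.739200
  k2 = f(1.260000, 1.307808) = -0.873365
  y ← 2.280000 + 0.52·(-0.873365) = 1.825850
t=1.520000, y=1.825850:
  k1 = f(1.520000, 1.825850) = -2.165185
  k2 = f(1.780000, 1.262902) = -0.786665
  y ← 1.825850 + 0.52·(-0.786665) = 1.416785
y(2.04) ≈ 1.4168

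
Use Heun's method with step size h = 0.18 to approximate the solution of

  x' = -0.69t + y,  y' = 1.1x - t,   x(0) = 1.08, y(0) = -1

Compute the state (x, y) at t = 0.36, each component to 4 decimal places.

Heun on (x,y): k1 = f(t_n, state_n); k2 = f(t_n + h, state_n + h·k1); state_{n+1} = state_n + (h/2)·(k1 + k2).
0.000000: (1.080000, -1.000000)
  k1 = (-1.000000, 1.188000)
  predictor → (0.900000, -0.786160)
  k2 = (-0.910360, 0.810000)
  → (0.908068, -0.820180)
0.180000: (0.908068, -0.820180)
  k1 = (-0.944380, 0.818874)
  predictor → (0.738079, -0.672783)
  k2 = (-0.921183, 0.451887)
  → (0.740167, -0.705811)
(x(0.36), y(0.36)) ≈ (0.7402, -0.7058)

0.7402, -0.7058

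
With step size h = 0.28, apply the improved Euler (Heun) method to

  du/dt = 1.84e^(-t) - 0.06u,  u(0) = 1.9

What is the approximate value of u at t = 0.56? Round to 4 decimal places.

2.6163

Heun: k1 = f(t_n, u_n); k2 = f(t_n + h, u_n + h·k1); u_{n+1} = u_n + (h/2)·(k1 + k2).
t=0.000000, u=1.900000:
  k1 = f(0.000000, 1.900000) = 1.726000
  k2 = f(0.280000, 2.383280) = 1.247645
  u ← 1.900000 + (0.28/2)·(1.726000 + 1.247645) = 2.316310
t=0.280000, u=2.316310:
  k1 = f(0.280000, 2.316310) = 1.251663
  k2 = f(0.560000, 2.666776) = 0.891018
  u ← 2.316310 + (0.28/2)·(1.251663 + 0.891018) = 2.616286
u(0.56) ≈ 2.6163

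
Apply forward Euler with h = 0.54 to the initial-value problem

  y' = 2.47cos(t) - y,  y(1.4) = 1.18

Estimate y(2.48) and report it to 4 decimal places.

Euler: y_{n+1} = y_n + h·f(t_n, y_n).
t=1.400000, y=1.180000: f=-0.760181 → y ← 1.180000 + 0.54·(-0.760181) = 0.769502
t=1.940000, y=0.769502: f=-1.660858 → y ← 0.769502 + 0.54·(-1.660858) = -0.127361
y(2.48) ≈ -0.1274

-0.1274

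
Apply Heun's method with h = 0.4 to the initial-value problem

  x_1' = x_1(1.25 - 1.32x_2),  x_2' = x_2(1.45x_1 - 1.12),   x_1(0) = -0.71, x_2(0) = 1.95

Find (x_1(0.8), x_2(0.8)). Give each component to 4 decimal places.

-0.6766, 0.5371

Heun on (x_1,x_2): k1 = f(s_n, state_n); k2 = f(s_n + h, state_n + h·k1); state_{n+1} = state_n + (h/2)·(k1 + k2).
0.000000: (-0.710000, 1.950000)
  k1 = (0.940040, -4.191525)
  predictor → (-0.333984, 0.273390)
  k2 = (-0.296954, -0.438593)
  → (-0.581383, 1.023976)
0.400000: (-0.581383, 1.023976)
  k1 = (0.059097, -2.010071)
  predictor → (-0.557744, 0.219948)
  k2 = (-0.535249, -0.424220)
  → (-0.676613, 0.537118)
(x_1(0.8), x_2(0.8)) ≈ (-0.6766, 0.5371)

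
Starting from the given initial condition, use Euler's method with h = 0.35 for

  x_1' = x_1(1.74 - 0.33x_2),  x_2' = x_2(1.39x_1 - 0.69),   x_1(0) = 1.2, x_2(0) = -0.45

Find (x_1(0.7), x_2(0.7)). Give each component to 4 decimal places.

3.3461, -1.0439

Euler on (x_1,x_2): x_1_{n+1} = x_1_n + h·x_1', x_2_{n+1} = x_2_n + h·x_2'.
0.000000: (1.200000, -0.450000); f=(2.266200, -0.440100) → (1.993170, -0.604035)
0.350000: (1.993170, -0.604035); f=(3.865417, -1.256699) → (3.346066, -1.043880)
(x_1(0.7), x_2(0.7)) ≈ (3.3461, -1.0439)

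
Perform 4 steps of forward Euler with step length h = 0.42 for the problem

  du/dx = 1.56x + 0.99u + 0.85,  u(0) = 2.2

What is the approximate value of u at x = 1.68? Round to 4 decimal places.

Euler: u_{n+1} = u_n + h·f(x_n, u_n).
x=0.000000, u=2.200000: f=3.028000 → u ← 2.200000 + 0.42·3.028000 = 3.471760
x=0.420000, u=3.471760: f=4.942242 → u ← 3.471760 + 0.42·4.942242 = 5.547502
x=0.840000, u=5.547502: f=7.652427 → u ← 5.547502 + 0.42·7.652427 = 8.761521
x=1.260000, u=8.761521: f=11.489506 → u ← 8.761521 + 0.42·11.489506 = 13.587114
u(1.68) ≈ 13.5871

13.5871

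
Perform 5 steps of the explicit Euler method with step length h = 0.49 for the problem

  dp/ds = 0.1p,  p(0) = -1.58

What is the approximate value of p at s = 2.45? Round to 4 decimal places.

-2.0069

Euler: p_{n+1} = p_n + h·f(s_n, p_n).
s=0.000000, p=-1.580000: f=-0.158000 → p ← -1.580000 + 0.49·(-0.158000) = -1.657420
s=0.490000, p=-1.657420: f=-0.165742 → p ← -1.657420 + 0.49·(-0.165742) = -1.738634
s=0.980000, p=-1.738634: f=-0.173863 → p ← -1.738634 + 0.49·(-0.173863) = -1.823827
s=1.470000, p=-1.823827: f=-0.182383 → p ← -1.823827 + 0.49·(-0.182383) = -1.913194
s=1.960000, p=-1.913194: f=-0.191319 → p ← -1.913194 + 0.49·(-0.191319) = -2.006941
p(2.45) ≈ -2.0069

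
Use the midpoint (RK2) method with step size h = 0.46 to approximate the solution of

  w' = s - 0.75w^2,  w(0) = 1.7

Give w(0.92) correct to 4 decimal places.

1.1935

Midpoint: k1 = f(s_n, w_n); k2 = f(s_n + h/2, w_n + (h/2)·k1); w_{n+1} = w_n + h·k2.
s=0.000000, w=1.700000:
  k1 = f(0.000000, 1.700000) = -2.167500
  k2 = f(0.230000, 1.201475) = -0.852657
  w ← 1.700000 + 0.46·(-0.852657) = 1.307778
s=0.460000, w=1.307778:
  k1 = f(0.460000, 1.307778) = -0.822712
  k2 = f(0.690000, 1.118554) = -0.248372
  w ← 1.307778 + 0.46·(-0.248372) = 1.193527
w(0.92) ≈ 1.1935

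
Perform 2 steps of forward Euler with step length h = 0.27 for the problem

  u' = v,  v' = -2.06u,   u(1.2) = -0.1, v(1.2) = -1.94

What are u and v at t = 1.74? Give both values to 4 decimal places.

-1.1326, -1.5374

Euler on (u,v): u_{n+1} = u_n + h·u', v_{n+1} = v_n + h·v'.
1.200000: (-0.100000, -1.940000); f=(-1.940000, 0.206000) → (-0.623800, -1.884380)
1.470000: (-0.623800, -1.884380); f=(-1.884380, 1.285028) → (-1.132583, -1.537422)
(u(1.74), v(1.74)) ≈ (-1.1326, -1.5374)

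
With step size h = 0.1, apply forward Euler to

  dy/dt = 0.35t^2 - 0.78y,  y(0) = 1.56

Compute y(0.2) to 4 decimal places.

1.3265

Euler: y_{n+1} = y_n + h·f(t_n, y_n).
t=0.000000, y=1.560000: f=-1.216800 → y ← 1.560000 + 0.1·(-1.216800) = 1.438320
t=0.100000, y=1.438320: f=-1.118390 → y ← 1.438320 + 0.1·(-1.118390) = 1.326481
y(0.2) ≈ 1.3265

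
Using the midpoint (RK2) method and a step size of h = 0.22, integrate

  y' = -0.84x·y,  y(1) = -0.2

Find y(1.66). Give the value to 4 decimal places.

-0.0957

Midpoint: k1 = f(x_n, y_n); k2 = f(x_n + h/2, y_n + (h/2)·k1); y_{n+1} = y_n + h·k2.
x=1.000000, y=-0.200000:
  k1 = f(1.000000, -0.200000) = 0.168000
  k2 = f(1.110000, -0.181520) = 0.169249
  y ← -0.200000 + 0.22·0.169249 = -0.162765
x=1.220000, y=-0.162765:
  k1 = f(1.220000, -0.162765) = 0.166802
  k2 = f(1.330000, -0.144417) = 0.161343
  y ← -0.162765 + 0.22·0.161343 = -0.127270
x=1.440000, y=-0.127270:
  k1 = f(1.440000, -0.127270) = 0.153946
  k2 = f(1.550000, -0.110336) = 0.143657
  y ← -0.127270 + 0.22·0.143657 = -0.095665
y(1.66) ≈ -0.0957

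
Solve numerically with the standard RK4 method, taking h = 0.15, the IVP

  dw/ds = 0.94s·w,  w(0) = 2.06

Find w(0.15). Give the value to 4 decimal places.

RK4: k1 = f(s_n, w_n); k2 = f(s_n + h/2, w_n + (h/2)·k1); k3 = f(s_n + h/2, w_n + (h/2)·k2); k4 = f(s_n + h, w_n + h·k3); w_{n+1} = w_n + (h/6)·(k1 + 2k2 + 2k3 + k4).
s=0.000000, w=2.060000:
  k1 = f(0.000000, 2.060000) = 0.000000
  k2 = f(0.075000, 2.060000) = 0.145230
  k3 = f(0.075000, 2.070892) = 0.145998
  k4 = f(0.150000, 2.081900) = 0.293548
  w ← 2.060000 + (0.15/6)·(k1 + 2k2 + 2k3 + k4) = 2.081900
w(0.15) ≈ 2.0819

2.0819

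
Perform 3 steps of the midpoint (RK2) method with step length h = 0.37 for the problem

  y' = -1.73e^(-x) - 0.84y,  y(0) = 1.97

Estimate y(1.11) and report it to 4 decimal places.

Midpoint: k1 = f(x_n, y_n); k2 = f(x_n + h/2, y_n + (h/2)·k1); y_{n+1} = y_n + h·k2.
x=0.000000, y=1.970000:
  k1 = f(0.000000, 1.970000) = -3.384800
  k2 = f(0.185000, 1.343812) = -2.566612
  y ← 1.970000 + 0.37·(-2.566612) = 1.020353
x=0.370000, y=1.020353:
  k1 = f(0.370000, 1.020353) = -2.052067
  k2 = f(0.555000, 0.640721) = -1.531351
  y ← 1.020353 + 0.37·(-1.531351) = 0.453754
x=0.740000, y=0.453754:
  k1 = f(0.740000, 0.453754) = -1.206560
  k2 = f(0.925000, 0.230540) = -0.879653
  y ← 0.453754 + 0.37·(-0.879653) = 0.128282
y(1.11) ≈ 0.1283

0.1283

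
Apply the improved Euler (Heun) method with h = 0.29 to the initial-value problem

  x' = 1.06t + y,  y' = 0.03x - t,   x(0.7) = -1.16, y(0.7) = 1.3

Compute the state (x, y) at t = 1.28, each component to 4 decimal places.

Heun on (x,y): k1 = f(t_n, state_n); k2 = f(t_n + h, state_n + h·k1); state_{n+1} = state_n + (h/2)·(k1 + k2).
0.700000: (-1.160000, 1.300000)
  k1 = (2.042000, -0.734800)
  predictor → (-0.567820, 1.086908)
  k2 = (2.136308, -1.007035)
  → (-0.554145, 1.047434)
0.990000: (-0.554145, 1.047434)
  k1 = (2.096834, -1.006624)
  predictor → (0.053937, 0.755513)
  k2 = (2.112313, -1.278382)
  → (0.056181, 0.716108)
(x(1.28), y(1.28)) ≈ (0.0562, 0.7161)

0.0562, 0.7161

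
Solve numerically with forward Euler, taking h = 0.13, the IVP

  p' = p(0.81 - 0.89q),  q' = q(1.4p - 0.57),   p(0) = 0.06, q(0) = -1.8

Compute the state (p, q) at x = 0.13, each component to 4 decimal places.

Euler on (p,q): p_{n+1} = p_n + h·p', q_{n+1} = q_n + h·q'.
0.000000: (0.060000, -1.800000); f=(0.144720, 0.874800) → (0.078814, -1.686276)
(p(0.13), q(0.13)) ≈ (0.0788, -1.6863)

0.0788, -1.6863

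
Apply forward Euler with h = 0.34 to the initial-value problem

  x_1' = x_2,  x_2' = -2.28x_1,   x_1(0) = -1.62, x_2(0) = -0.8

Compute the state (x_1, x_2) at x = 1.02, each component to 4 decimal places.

-1.0834, 3.2690

Euler on (x_1,x_2): x_1_{n+1} = x_1_n + h·x_1', x_2_{n+1} = x_2_n + h·x_2'.
0.000000: (-1.620000, -0.800000); f=(-0.800000, 3.693600) → (-1.892000, 0.455824)
0.340000: (-1.892000, 0.455824); f=(0.455824, 4.313760) → (-1.737020, 1.922502)
0.680000: (-1.737020, 1.922502); f=(1.922502, 3.960405) → (-1.083369, 3.269040)
(x_1(1.02), x_2(1.02)) ≈ (-1.0834, 3.2690)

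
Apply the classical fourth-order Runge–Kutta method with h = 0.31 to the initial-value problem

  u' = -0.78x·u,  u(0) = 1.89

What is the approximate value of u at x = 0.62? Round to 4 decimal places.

RK4: k1 = f(x_n, u_n); k2 = f(x_n + h/2, u_n + (h/2)·k1); k3 = f(x_n + h/2, u_n + (h/2)·k2); k4 = f(x_n + h, u_n + h·k3); u_{n+1} = u_n + (h/6)·(k1 + 2k2 + 2k3 + k4).
x=0.000000, u=1.890000:
  k1 = f(0.000000, 1.890000) = 0.000000
  k2 = f(0.155000, 1.890000) = -0.228501
  k3 = f(0.155000, 1.854582) = -0.224219
  k4 = f(0.310000, 1.820492) = -0.440195
  u ← 1.890000 + (0.31/6)·(k1 + 2k2 + 2k3 + k4) = 1.820476
x=0.310000, u=1.820476:
  k1 = f(0.310000, 1.820476) = -0.440191
  k2 = f(0.465000, 1.752246) = -0.635540
  k3 = f(0.465000, 1.721967) = -0.624557
  k4 = f(0.620000, 1.626863) = -0.786751
  u ← 1.820476 + (0.31/6)·(k1 + 2k2 + 2k3 + k4) = 1.626874
u(0.62) ≈ 1.6269

1.6269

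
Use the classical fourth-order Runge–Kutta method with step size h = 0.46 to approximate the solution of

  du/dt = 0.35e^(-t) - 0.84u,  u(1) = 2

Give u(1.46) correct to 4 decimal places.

RK4: k1 = f(t_n, u_n); k2 = f(t_n + h/2, u_n + (h/2)·k1); k3 = f(t_n + h/2, u_n + (h/2)·k2); k4 = f(t_n + h, u_n + h·k3); u_{n+1} = u_n + (h/6)·(k1 + 2k2 + 2k3 + k4).
t=1.000000, u=2.000000:
  k1 = f(1.000000, 2.000000) = -1.551242
  k2 = f(1.230000, 1.643214) = -1.277998
  k3 = f(1.230000, 1.706061) = -1.330788
  k4 = f(1.460000, 1.387837) = -1.084501
  u ← 2.000000 + (0.46/6)·(k1 + 2k2 + 2k3 + k4) = 1.397913
u(1.46) ≈ 1.3979

1.3979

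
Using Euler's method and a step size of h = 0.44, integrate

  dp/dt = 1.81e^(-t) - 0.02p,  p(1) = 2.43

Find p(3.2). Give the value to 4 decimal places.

3.0389

Euler: p_{n+1} = p_n + h·f(t_n, p_n).
t=1.000000, p=2.430000: f=0.617262 → p ← 2.430000 + 0.44·0.617262 = 2.701595
t=1.440000, p=2.701595: f=0.374807 → p ← 2.701595 + 0.44·0.374807 = 2.866510
t=1.880000, p=2.866510: f=0.218858 → p ← 2.866510 + 0.44·0.218858 = 2.962808
t=2.320000, p=2.962808: f=0.118619 → p ← 2.962808 + 0.44·0.118619 = 3.015000
t=2.760000, p=3.015000: f=0.054258 → p ← 3.015000 + 0.44·0.054258 = 3.038874
p(3.2) ≈ 3.0389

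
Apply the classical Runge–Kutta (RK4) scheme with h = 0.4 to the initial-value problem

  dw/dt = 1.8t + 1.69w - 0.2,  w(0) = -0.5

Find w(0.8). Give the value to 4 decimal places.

RK4: k1 = f(t_n, w_n); k2 = f(t_n + h/2, w_n + (h/2)·k1); k3 = f(t_n + h/2, w_n + (h/2)·k2); k4 = f(t_n + h, w_n + h·k3); w_{n+1} = w_n + (h/6)·(k1 + 2k2 + 2k3 + k4).
t=0.000000, w=-0.500000:
  k1 = f(0.000000, -0.500000) = -1.045000
  k2 = f(0.200000, -0.709000) = -1.038210
  k3 = f(0.200000, -0.707642) = -1.035915
  k4 = f(0.400000, -0.914366) = -1.025279
  w ← -0.500000 + (0.4/6)·(k1 + 2k2 + 2k3 + k4) = -0.914569
t=0.400000, w=-0.914569:
  k1 = f(0.400000, -0.914569) = -1.025621
  k2 = f(0.600000, -1.119693) = -1.012281
  k3 = f(0.600000, -1.117025) = -1.007772
  k4 = f(0.800000, -1.317677) = -0.986875
  w ← -0.914569 + (0.4/6)·(k1 + 2k2 + 2k3 + k4) = -1.318075
w(0.8) ≈ -1.3181

-1.3181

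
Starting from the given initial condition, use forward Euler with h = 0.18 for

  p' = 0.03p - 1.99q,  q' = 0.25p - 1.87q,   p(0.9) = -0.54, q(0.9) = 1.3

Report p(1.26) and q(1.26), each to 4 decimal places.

-1.3142, 0.5106

Euler on (p,q): p_{n+1} = p_n + h·p', q_{n+1} = q_n + h·q'.
0.900000: (-0.540000, 1.300000); f=(-2.603200, -2.566000) → (-1.008576, 0.838120)
1.080000: (-1.008576, 0.838120); f=(-1.698116, -1.819428) → (-1.314237, 0.510623)
(p(1.26), q(1.26)) ≈ (-1.3142, 0.5106)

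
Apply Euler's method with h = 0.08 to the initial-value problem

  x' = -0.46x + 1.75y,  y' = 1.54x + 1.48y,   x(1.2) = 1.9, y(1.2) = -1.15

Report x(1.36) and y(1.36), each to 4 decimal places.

Euler on (x,y): x_{n+1} = x_n + h·x', y_{n+1} = y_n + h·y'.
1.200000: (1.900000, -1.150000); f=(-2.886500, 1.224000) → (1.669080, -1.052080)
1.280000: (1.669080, -1.052080); f=(-2.608917, 1.013305) → (1.460367, -0.971016)
(x(1.36), y(1.36)) ≈ (1.4604, -0.9710)

1.4604, -0.9710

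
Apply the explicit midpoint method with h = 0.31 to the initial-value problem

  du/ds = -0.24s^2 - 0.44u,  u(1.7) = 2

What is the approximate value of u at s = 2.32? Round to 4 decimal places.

Midpoint: k1 = f(s_n, u_n); k2 = f(s_n + h/2, u_n + (h/2)·k1); u_{n+1} = u_n + h·k2.
s=1.700000, u=2.000000:
  k1 = f(1.700000, 2.000000) = -1.573600
  k2 = f(1.855000, 1.756092) = -1.598526
  u ← 2.000000 + 0.31·(-1.598526) = 1.504457
s=2.010000, u=1.504457:
  k1 = f(2.010000, 1.504457) = -1.631585
  k2 = f(2.165000, 1.251561) = -1.675621
  u ← 1.504457 + 0.31·(-1.675621) = 0.985014
u(2.32) ≈ 0.9850

0.9850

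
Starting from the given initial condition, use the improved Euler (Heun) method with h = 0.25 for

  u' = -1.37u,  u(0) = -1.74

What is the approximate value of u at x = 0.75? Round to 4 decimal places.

-0.6391

Heun: k1 = f(x_n, u_n); k2 = f(x_n + h, u_n + h·k1); u_{n+1} = u_n + (h/2)·(k1 + k2).
x=0.000000, u=-1.740000:
  k1 = f(0.000000, -1.740000) = 2.383800
  k2 = f(0.250000, -1.144050) = 1.567349
  u ← -1.740000 + (0.25/2)·(2.383800 + 1.567349) = -1.246106
x=0.250000, u=-1.246106:
  k1 = f(0.250000, -1.246106) = 1.707166
  k2 = f(0.500000, -0.819315) = 1.122462
  u ← -1.246106 + (0.25/2)·(1.707166 + 1.122462) = -0.892403
x=0.500000, u=-0.892403:
  k1 = f(0.500000, -0.892403) = 1.222592
  k2 = f(0.750000, -0.586755) = 0.803854
  u ← -0.892403 + (0.25/2)·(1.222592 + 0.803854) = -0.639097
u(0.75) ≈ -0.6391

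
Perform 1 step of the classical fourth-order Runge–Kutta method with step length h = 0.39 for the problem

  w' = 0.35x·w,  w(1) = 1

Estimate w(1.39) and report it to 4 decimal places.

1.1772

RK4: k1 = f(x_n, w_n); k2 = f(x_n + h/2, w_n + (h/2)·k1); k3 = f(x_n + h/2, w_n + (h/2)·k2); k4 = f(x_n + h, w_n + h·k3); w_{n+1} = w_n + (h/6)·(k1 + 2k2 + 2k3 + k4).
x=1.000000, w=1.000000:
  k1 = f(1.000000, 1.000000) = 0.350000
  k2 = f(1.195000, 1.068250) = 0.446796
  k3 = f(1.195000, 1.087125) = 0.454690
  k4 = f(1.390000, 1.177329) = 0.572771
  w ← 1.000000 + (0.39/6)·(k1 + 2k2 + 2k3 + k4) = 1.177173
w(1.39) ≈ 1.1772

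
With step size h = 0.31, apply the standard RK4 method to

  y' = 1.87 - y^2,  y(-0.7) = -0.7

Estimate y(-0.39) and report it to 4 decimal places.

-0.1924

RK4: k1 = f(x_n, y_n); k2 = f(x_n + h/2, y_n + (h/2)·k1); k3 = f(x_n + h/2, y_n + (h/2)·k2); k4 = f(x_n + h, y_n + h·k3); y_{n+1} = y_n + (h/6)·(k1 + 2k2 + 2k3 + k4).
x=-0.700000, y=-0.700000:
  k1 = f(-0.700000, -0.700000) = 1.380000
  k2 = f(-0.545000, -0.486100) = 1.633707
  k3 = f(-0.545000, -0.446775) = 1.670392
  k4 = f(-0.390000, -0.182179) = 1.836811
  y ← -0.700000 + (0.31/6)·(k1 + 2k2 + 2k3 + k4) = -0.192375
y(-0.39) ≈ -0.1924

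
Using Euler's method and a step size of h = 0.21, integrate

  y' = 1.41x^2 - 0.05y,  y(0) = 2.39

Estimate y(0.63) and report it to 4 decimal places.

2.3807

Euler: y_{n+1} = y_n + h·f(x_n, y_n).
x=0.000000, y=2.390000: f=-0.119500 → y ← 2.390000 + 0.21·(-0.119500) = 2.364905
x=0.210000, y=2.364905: f=-0.056064 → y ← 2.364905 + 0.21·(-0.056064) = 2.353132
x=0.420000, y=2.353132: f=0.131067 → y ← 2.353132 + 0.21·0.131067 = 2.380656
y(0.63) ≈ 2.3807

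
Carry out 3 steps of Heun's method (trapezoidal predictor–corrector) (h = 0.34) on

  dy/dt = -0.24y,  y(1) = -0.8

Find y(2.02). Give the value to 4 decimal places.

-0.6265

Heun: k1 = f(t_n, y_n); k2 = f(t_n + h, y_n + h·k1); y_{n+1} = y_n + (h/2)·(k1 + k2).
t=1.000000, y=-0.800000:
  k1 = f(1.000000, -0.800000) = 0.192000
  k2 = f(1.340000, -0.734720) = 0.176333
  y ← -0.800000 + (0.34/2)·(0.192000 + 0.176333) = -0.737383
t=1.340000, y=-0.737383:
  k1 = f(1.340000, -0.737383) = 0.176972
  k2 = f(1.680000, -0.677213) = 0.162531
  y ← -0.737383 + (0.34/2)·(0.176972 + 0.162531) = -0.679668
t=1.680000, y=-0.679668:
  k1 = f(1.680000, -0.679668) = 0.163120
  k2 = f(2.020000, -0.624207) = 0.149810
  y ← -0.679668 + (0.34/2)·(0.163120 + 0.149810) = -0.626470
y(2.02) ≈ -0.6265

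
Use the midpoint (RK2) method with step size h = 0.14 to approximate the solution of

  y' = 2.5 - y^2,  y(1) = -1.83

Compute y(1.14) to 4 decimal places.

Midpoint: k1 = f(s_n, y_n); k2 = f(s_n + h/2, y_n + (h/2)·k1); y_{n+1} = y_n + h·k2.
s=1.000000, y=-1.830000:
  k1 = f(1.000000, -1.830000) = -0.848900
  k2 = f(1.070000, -1.889423) = -1.069919
  y ← -1.830000 + 0.14·(-1.069919) = -1.979789
y(1.14) ≈ -1.9798

-1.9798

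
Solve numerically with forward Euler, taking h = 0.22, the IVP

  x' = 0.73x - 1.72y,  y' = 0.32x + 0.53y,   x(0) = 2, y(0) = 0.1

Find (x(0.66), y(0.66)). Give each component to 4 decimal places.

2.7973, 0.6741

Euler on (x,y): x_{n+1} = x_n + h·x', y_{n+1} = y_n + h·y'.
0.000000: (2.000000, 0.100000); f=(1.288000, 0.693000) → (2.283360, 0.252460)
0.220000: (2.283360, 0.252460); f=(1.232622, 0.864479) → (2.554537, 0.442645)
0.440000: (2.554537, 0.442645); f=(1.103462, 1.052054) → (2.797298, 0.674097)
(x(0.66), y(0.66)) ≈ (2.7973, 0.6741)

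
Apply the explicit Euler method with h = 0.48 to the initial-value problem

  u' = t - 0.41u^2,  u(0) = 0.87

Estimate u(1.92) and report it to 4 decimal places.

Euler: u_{n+1} = u_n + h·f(t_n, u_n).
t=0.000000, u=0.870000: f=-0.310329 → u ← 0.870000 + 0.48·(-0.310329) = 0.721042
t=0.480000, u=0.721042: f=0.266840 → u ← 0.721042 + 0.48·0.266840 = 0.849125
t=0.960000, u=0.849125: f=0.664384 → u ← 0.849125 + 0.48·0.664384 = 1.168030
t=1.440000, u=1.168030: f=0.880640 → u ← 1.168030 + 0.48·0.880640 = 1.590737
u(1.92) ≈ 1.5907

1.5907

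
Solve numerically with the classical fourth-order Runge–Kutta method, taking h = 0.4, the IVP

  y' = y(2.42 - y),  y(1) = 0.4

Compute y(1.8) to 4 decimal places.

1.3989

RK4: k1 = f(t_n, y_n); k2 = f(t_n + h/2, y_n + (h/2)·k1); k3 = f(t_n + h/2, y_n + (h/2)·k2); k4 = f(t_n + h, y_n + h·k3); y_{n+1} = y_n + (h/6)·(k1 + 2k2 + 2k3 + k4).
t=1.000000, y=0.400000:
  k1 = f(1.000000, 0.400000) = 0.808000
  k2 = f(1.200000, 0.561600) = 1.043677
  k3 = f(1.200000, 0.608735) = 1.102581
  k4 = f(1.400000, 0.841032) = 1.327963
  y ← 0.400000 + (0.4/6)·(k1 + 2k2 + 2k3 + k4) = 0.828565
t=1.400000, y=0.828565:
  k1 = f(1.400000, 0.828565) = 1.318608
  k2 = f(1.600000, 1.092287) = 1.450244
  k3 = f(1.600000, 1.118614) = 1.455749
  k4 = f(1.800000, 1.410865) = 1.423753
  y ← 0.828565 + (0.4/6)·(k1 + 2k2 + 2k3 + k4) = 1.398855
y(1.8) ≈ 1.3989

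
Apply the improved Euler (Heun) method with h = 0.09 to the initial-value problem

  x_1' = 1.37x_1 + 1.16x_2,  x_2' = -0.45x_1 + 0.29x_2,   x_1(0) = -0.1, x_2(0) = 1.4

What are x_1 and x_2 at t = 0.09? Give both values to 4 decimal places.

Heun on (x_1,x_2): k1 = f(t_n, state_n); k2 = f(t_n + h, state_n + h·k1); state_{n+1} = state_n + (h/2)·(k1 + k2).
0.000000: (-0.100000, 1.400000)
  k1 = (1.487000, 0.451000)
  predictor → (0.033830, 1.440590)
  k2 = (1.717431, 0.402548)
  → (0.044199, 1.438410)
(x_1(0.09), x_2(0.09)) ≈ (0.0442, 1.4384)

0.0442, 1.4384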